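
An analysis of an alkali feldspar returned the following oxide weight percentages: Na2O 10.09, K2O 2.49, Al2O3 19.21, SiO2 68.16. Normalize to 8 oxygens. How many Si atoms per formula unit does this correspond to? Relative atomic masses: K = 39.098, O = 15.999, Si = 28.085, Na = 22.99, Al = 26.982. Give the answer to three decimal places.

3.002 Si apfu

Na2O: 10.09/61.979 = 0.16280 mol → 0.32560 mol Na, 0.16280 mol O.
K2O: 2.49/94.195 = 0.02643 mol → 0.05286 mol K, 0.02643 mol O.
Al2O3: 19.21/101.961 = 0.18841 mol → 0.37682 mol Al, 0.56523 mol O.
SiO2: 68.16/60.083 = 1.13443 mol → 1.13443 mol Si, 2.26886 mol O.
Total oxygen = 3.02332 mol. Normalization factor = 8/3.02332 = 2.64610.
Si per 8 O = 1.13443 × 2.64610 = 3.002.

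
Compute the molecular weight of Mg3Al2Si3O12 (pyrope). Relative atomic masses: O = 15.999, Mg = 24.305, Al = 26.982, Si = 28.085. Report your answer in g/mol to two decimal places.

Mg: 3 × 24.305 = 72.9150
Al: 2 × 26.982 = 53.9640
Si: 3 × 28.085 = 84.2550
O: 12 × 15.999 = 191.9880
Summing the contributions gives the formula mass.

403.12 g/mol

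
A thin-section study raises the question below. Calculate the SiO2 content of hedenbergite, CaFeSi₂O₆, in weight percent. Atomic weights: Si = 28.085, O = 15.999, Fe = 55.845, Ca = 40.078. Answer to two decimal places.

Formula mass = 248.087 g/mol.
2 Si → 2.0000 mol SiO2 per formula unit; M(SiO2) = 60.083, so SiO2 mass = 120.166 g.
120.166/248.087 × 100 = 48.44 wt%.

48.44 wt%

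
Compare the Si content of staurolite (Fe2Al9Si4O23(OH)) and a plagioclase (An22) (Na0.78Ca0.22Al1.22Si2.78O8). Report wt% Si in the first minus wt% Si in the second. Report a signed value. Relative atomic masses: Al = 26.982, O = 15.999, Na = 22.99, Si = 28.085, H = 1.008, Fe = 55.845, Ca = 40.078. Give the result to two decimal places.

Si in Fe2Al9Si4O23(OH): molar mass 851.852 g/mol; 4×28.085 = 112.340 g → 13.19 wt%.
Si in Na0.78Ca0.22Al1.22Si2.78O8: molar mass 265.736 g/mol; 2.78×28.085 = 78.076 g → 29.38 wt%.
Difference = 13.19 − 29.38 = -16.19 percentage points.

-16.19 percentage points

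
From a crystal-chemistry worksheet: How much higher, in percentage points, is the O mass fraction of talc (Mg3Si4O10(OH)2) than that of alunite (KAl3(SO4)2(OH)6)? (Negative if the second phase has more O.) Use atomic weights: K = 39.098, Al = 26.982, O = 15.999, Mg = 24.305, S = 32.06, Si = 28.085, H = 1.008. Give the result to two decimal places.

M(Mg3Si4O10(OH)2) = 379.259 g/mol, so wt% O = 191.988/379.259 × 100 = 50.62%.
M(KAl3(SO4)2(OH)6) = 414.198 g/mol, so wt% O = 223.986/414.198 × 100 = 54.08%.
50.62 − 54.08 = -3.46 pp.

-3.46 percentage points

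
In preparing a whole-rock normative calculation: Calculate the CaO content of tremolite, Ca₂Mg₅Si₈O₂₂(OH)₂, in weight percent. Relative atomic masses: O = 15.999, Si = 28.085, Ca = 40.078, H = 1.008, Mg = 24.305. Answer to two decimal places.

Formula mass = 812.353 g/mol.
2 Ca → 2.0000 mol CaO per formula unit; M(CaO) = 56.077, so CaO mass = 112.154 g.
112.154/812.353 × 100 = 13.81 wt%.

13.81 wt%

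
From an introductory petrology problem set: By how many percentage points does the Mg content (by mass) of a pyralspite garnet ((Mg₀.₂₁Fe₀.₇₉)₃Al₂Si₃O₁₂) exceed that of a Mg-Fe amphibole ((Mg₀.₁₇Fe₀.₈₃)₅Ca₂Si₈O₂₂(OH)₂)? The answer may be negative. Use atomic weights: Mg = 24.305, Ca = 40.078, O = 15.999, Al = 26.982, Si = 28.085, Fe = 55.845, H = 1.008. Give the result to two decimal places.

1.01 percentage points

Mg in (Mg₀.₂₁Fe₀.₇₉)₃Al₂Si₃O₁₂: molar mass 477.872 g/mol; 0.63×24.305 = 15.312 g → 3.20 wt%.
Mg in (Mg₀.₁₇Fe₀.₈₃)₅Ca₂Si₈O₂₂(OH)₂: molar mass 943.244 g/mol; 0.85×24.305 = 20.659 g → 2.19 wt%.
Difference = 3.20 − 2.19 = 1.01 percentage points.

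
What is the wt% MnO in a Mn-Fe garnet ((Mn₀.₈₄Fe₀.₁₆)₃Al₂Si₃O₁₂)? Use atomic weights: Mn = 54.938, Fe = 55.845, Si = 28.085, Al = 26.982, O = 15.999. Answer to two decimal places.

36.08 wt%

M((Mn₀.₈₄Fe₀.₁₆)₃Al₂Si₃O₁₂) = 495.456 g/mol; M(MnO) = 70.937 g/mol.
Moles MnO per formula unit = 2.52 Mn ÷ 1 = 2.5200.
MnO fraction = (2.5200 × 70.937) / 495.456 = 178.761/495.456 = 0.3608.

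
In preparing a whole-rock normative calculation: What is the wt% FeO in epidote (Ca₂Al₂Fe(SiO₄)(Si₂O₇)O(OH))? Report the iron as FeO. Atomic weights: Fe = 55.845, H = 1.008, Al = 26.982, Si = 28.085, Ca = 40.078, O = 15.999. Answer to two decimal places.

14.87 wt%

M(Ca₂Al₂Fe(SiO₄)(Si₂O₇)O(OH)) = 483.215 g/mol; M(FeO) = 71.844 g/mol.
Moles FeO per formula unit = 1 Fe ÷ 1 = 1.0000.
FeO fraction = (1.0000 × 71.844) / 483.215 = 71.844/483.215 = 0.1487.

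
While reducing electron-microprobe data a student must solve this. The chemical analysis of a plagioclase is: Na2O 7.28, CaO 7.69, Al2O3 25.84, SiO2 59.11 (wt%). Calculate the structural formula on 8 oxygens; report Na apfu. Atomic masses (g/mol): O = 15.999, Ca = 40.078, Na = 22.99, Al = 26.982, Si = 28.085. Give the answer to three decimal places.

0.630 Na apfu

Na2O (M=61.979): mol = 0.11746; Na = 0.23492, O = 0.11746.
CaO (M=56.077): mol = 0.13713; Ca = 0.13713, O = 0.13713.
Al2O3 (M=101.961): mol = 0.25343; Al = 0.50686, O = 0.76029.
SiO2 (M=60.083): mol = 0.98381; Si = 0.98381, O = 1.96762.
ΣO = 2.98250; factor = 8/ΣO = 2.68231.
Na apfu = 0.23492 × 2.68231 = 0.630.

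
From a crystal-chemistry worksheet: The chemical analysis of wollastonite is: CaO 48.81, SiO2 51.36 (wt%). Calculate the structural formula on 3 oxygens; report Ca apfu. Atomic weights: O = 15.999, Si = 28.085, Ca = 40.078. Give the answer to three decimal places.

CaO: 48.81/56.077 = 0.87041 mol → 0.87041 mol Ca, 0.87041 mol O.
SiO2: 51.36/60.083 = 0.85482 mol → 0.85482 mol Si, 1.70964 mol O.
Total oxygen = 2.58005 mol. Normalization factor = 3/2.58005 = 1.16277.
Ca per 3 O = 0.87041 × 1.16277 = 1.012.

1.012 Ca apfu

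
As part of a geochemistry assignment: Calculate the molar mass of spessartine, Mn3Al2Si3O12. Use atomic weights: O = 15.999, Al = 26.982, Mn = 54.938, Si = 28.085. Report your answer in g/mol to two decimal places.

M = 3(54.938) + 2(26.982) + 3(28.085) + 12(15.999)

495.02 g/mol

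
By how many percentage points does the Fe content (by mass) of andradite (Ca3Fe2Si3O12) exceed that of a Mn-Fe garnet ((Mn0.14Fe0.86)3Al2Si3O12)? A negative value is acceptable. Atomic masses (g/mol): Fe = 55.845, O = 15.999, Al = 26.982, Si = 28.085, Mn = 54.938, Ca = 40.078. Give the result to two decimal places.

Fe in Ca3Fe2Si3O12: molar mass 508.167 g/mol; 2×55.845 = 111.690 g → 21.98 wt%.
Fe in (Mn0.14Fe0.86)3Al2Si3O12: molar mass 497.361 g/mol; 2.58×55.845 = 144.080 g → 28.97 wt%.
Difference = 21.98 − 28.97 = -6.99 percentage points.

-6.99 percentage points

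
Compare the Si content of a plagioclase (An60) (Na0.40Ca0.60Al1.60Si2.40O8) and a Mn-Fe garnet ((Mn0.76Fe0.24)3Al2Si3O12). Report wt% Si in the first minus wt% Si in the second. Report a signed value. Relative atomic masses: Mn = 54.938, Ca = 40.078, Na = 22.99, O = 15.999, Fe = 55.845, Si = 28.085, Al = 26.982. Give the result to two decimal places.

7.80 percentage points

First mineral: 67.404 g Si in 271.810 g formula = 24.80 wt% Si.
Second mineral: 84.255 g Si in 495.674 g formula = 17.00 wt% Si.
24.80% − 17.00% gives a difference of 7.80 percentage points.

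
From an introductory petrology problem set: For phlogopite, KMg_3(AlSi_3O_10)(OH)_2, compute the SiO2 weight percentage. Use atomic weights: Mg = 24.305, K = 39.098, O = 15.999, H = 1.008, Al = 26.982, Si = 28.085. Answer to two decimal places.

M(KMg_3(AlSi_3O_10)(OH)_2) = 417.254 g/mol; M(SiO2) = 60.083 g/mol.
Moles SiO2 per formula unit = 3 Si ÷ 1 = 3.0000.
SiO2 fraction = (3.0000 × 60.083) / 417.254 = 180.249/417.254 = 0.4320.

43.20 wt%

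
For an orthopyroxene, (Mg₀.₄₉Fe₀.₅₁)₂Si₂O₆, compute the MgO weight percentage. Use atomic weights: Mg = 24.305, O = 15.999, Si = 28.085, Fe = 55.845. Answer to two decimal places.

Molar mass of (Mg₀.₄₉Fe₀.₅₁)₂Si₂O₆ = 0.98*24.305 + 1.02*55.845 + 2*28.085 + 6*15.999 = 232.945 g/mol.
Each formula unit contains 0.98 Mg, equivalent to 0.98/1 = 0.9800 mol MgO.
M(MgO) = 1×24.305 + 1×15.999 = 40.304 g/mol.
Mass of MgO per formula unit = 0.9800 × 40.304 = 39.498 g.
MgO wt% = 39.498 / 232.945 × 100 = 16.96%.

16.96 wt%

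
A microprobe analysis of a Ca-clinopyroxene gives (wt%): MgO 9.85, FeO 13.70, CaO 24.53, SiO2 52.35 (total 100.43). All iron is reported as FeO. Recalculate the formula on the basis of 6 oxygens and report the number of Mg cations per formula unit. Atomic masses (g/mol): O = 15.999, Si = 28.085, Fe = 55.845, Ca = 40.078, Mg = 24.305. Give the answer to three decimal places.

0.561 Mg apfu

9.85 wt% MgO ÷ 40.304 g/mol = 0.24439 mol, giving 0.24439 Mg and 0.24439 O.
13.70 wt% FeO ÷ 71.844 g/mol = 0.19069 mol, giving 0.19069 Fe and 0.19069 O.
24.53 wt% CaO ÷ 56.077 g/mol = 0.43743 mol, giving 0.43743 Ca and 0.43743 O.
52.35 wt% SiO2 ÷ 60.083 g/mol = 0.87129 mol, giving 0.87129 Si and 1.74258 O.
Oxygen sums to 2.61509; scaling by 6/2.61509 = 2.29438 puts the formula on 6 O.
Mg: 0.24439 × 2.29438 = 0.561 atoms per formula unit.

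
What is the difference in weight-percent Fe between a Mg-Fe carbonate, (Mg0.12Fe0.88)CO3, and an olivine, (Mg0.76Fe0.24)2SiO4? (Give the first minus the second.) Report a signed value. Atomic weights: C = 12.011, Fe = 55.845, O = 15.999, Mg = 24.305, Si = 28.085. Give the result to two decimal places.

Fe in (Mg0.12Fe0.88)CO3: molar mass 112.068 g/mol; 0.88×55.845 = 49.144 g → 43.85 wt%.
Fe in (Mg0.76Fe0.24)2SiO4: molar mass 155.830 g/mol; 0.48×55.845 = 26.806 g → 17.20 wt%.
Difference = 43.85 − 17.20 = 26.65 percentage points.

26.65 percentage points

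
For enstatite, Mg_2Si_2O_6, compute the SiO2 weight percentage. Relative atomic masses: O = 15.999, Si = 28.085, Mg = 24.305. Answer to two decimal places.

Formula mass = 200.774 g/mol.
2 Si → 2.0000 mol SiO2 per formula unit; M(SiO2) = 60.083, so SiO2 mass = 120.166 g.
120.166/200.774 × 100 = 59.85 wt%.

59.85 wt%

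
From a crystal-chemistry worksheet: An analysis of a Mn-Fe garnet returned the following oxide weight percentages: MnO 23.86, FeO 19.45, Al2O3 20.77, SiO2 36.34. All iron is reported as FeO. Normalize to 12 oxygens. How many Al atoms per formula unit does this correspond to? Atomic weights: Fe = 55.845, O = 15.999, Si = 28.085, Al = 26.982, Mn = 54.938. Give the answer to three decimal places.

2.014 Al apfu

MnO: 23.86/70.937 = 0.33635 mol → 0.33635 mol Mn, 0.33635 mol O.
FeO: 19.45/71.844 = 0.27073 mol → 0.27073 mol Fe, 0.27073 mol O.
Al2O3: 20.77/101.961 = 0.20371 mol → 0.40742 mol Al, 0.61113 mol O.
SiO2: 36.34/60.083 = 0.60483 mol → 0.60483 mol Si, 1.20966 mol O.
Total oxygen = 2.42787 mol. Normalization factor = 12/2.42787 = 4.94260.
Al per 12 O = 0.40742 × 4.94260 = 2.014.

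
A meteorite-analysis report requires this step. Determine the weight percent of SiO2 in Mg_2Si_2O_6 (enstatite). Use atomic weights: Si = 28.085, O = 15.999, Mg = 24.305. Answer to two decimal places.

Formula mass = 200.774 g/mol.
2 Si → 2.0000 mol SiO2 per formula unit; M(SiO2) = 60.083, so SiO2 mass = 120.166 g.
120.166/200.774 × 100 = 59.85 wt%.

59.85 wt%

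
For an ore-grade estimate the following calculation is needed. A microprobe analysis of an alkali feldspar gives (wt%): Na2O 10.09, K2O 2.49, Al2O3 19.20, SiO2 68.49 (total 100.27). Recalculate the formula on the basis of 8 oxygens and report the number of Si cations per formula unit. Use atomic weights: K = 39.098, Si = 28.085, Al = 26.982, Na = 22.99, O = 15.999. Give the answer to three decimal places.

3.006 Si apfu

Na2O: 10.09/61.979 = 0.16280 mol → 0.32560 mol Na, 0.16280 mol O.
K2O: 2.49/94.195 = 0.02643 mol → 0.05286 mol K, 0.02643 mol O.
Al2O3: 19.20/101.961 = 0.18831 mol → 0.37662 mol Al, 0.56493 mol O.
SiO2: 68.49/60.083 = 1.13992 mol → 1.13992 mol Si, 2.27984 mol O.
Total oxygen = 3.03400 mol. Normalization factor = 8/3.03400 = 2.63678.
Si per 8 O = 1.13992 × 2.63678 = 3.006.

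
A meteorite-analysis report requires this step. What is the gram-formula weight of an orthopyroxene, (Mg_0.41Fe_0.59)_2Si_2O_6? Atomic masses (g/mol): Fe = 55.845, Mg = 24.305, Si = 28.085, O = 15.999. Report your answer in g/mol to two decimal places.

Mg: 0.82 × 24.305 = 19.9301
Fe: 1.18 × 55.845 = 65.8971
Si: 2 × 28.085 = 56.1700
O: 6 × 15.999 = 95.9940
Summing the contributions gives the formula mass.

237.99 g/mol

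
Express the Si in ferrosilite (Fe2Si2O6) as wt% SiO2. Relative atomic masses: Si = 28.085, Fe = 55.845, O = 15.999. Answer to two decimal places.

Molar mass of Fe2Si2O6 = 2·55.845 + 2·28.085 + 6·15.999 = 263.854 g/mol.
Each formula unit contains 2 Si, equivalent to 2/1 = 2.0000 mol SiO2.
M(SiO2) = 1×28.085 + 2×15.999 = 60.083 g/mol.
Mass of SiO2 per formula unit = 2.0000 × 60.083 = 120.166 g.
SiO2 wt% = 120.166 / 263.854 × 100 = 45.54%.

45.54 wt%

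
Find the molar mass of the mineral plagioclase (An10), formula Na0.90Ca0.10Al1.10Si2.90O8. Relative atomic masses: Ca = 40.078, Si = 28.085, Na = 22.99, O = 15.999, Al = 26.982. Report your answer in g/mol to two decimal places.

Na: 0.90 × 22.99 = 20.6910
Ca: 0.10 × 40.078 = 4.0078
Al: 1.10 × 26.982 = 29.6802
Si: 2.90 × 28.085 = 81.4465
O: 8 × 15.999 = 127.9920
Summing the contributions gives the formula mass.

263.82 g/mol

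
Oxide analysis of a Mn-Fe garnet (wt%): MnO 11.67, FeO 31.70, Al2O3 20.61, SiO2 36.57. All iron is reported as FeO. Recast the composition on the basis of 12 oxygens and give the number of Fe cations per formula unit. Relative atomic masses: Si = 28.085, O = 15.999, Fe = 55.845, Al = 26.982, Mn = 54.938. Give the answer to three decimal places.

MnO: 11.67/70.937 = 0.16451 mol → 0.16451 mol Mn, 0.16451 mol O.
FeO: 31.70/71.844 = 0.44123 mol → 0.44123 mol Fe, 0.44123 mol O.
Al2O3: 20.61/101.961 = 0.20214 mol → 0.40428 mol Al, 0.60642 mol O.
SiO2: 36.57/60.083 = 0.60866 mol → 0.60866 mol Si, 1.21732 mol O.
Total oxygen = 2.42948 mol. Normalization factor = 12/2.42948 = 4.93933.
Fe per 12 O = 0.44123 × 4.93933 = 2.179.

2.179 Fe apfu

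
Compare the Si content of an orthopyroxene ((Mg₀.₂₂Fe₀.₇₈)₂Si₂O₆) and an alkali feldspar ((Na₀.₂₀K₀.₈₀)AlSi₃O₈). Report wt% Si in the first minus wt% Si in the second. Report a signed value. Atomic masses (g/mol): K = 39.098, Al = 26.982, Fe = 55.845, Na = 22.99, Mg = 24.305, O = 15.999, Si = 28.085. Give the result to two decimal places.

M((Mg₀.₂₂Fe₀.₇₈)₂Si₂O₆) = 249.976 g/mol, so wt% Si = 56.170/249.976 × 100 = 22.47%.
M((Na₀.₂₀K₀.₈₀)AlSi₃O₈) = 275.105 g/mol, so wt% Si = 84.255/275.105 × 100 = 30.63%.
22.47 − 30.63 = -8.16 pp.

-8.16 percentage points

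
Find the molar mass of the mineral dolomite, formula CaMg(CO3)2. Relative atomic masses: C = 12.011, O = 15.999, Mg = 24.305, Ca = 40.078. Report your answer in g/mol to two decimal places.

The formula mass is the sum 1×40.078 + 1×24.305 + 2×12.011 + 6×15.999.

184.40 g/mol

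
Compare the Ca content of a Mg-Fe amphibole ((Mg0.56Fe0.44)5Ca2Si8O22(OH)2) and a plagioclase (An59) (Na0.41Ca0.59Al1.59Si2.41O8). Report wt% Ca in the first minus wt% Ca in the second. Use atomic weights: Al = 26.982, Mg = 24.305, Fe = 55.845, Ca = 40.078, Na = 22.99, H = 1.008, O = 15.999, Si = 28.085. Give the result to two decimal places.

0.39 percentage points

Ca in (Mg0.56Fe0.44)5Ca2Si8O22(OH)2: molar mass 881.741 g/mol; 2×40.078 = 80.156 g → 9.09 wt%.
Ca in Na0.41Ca0.59Al1.59Si2.41O8: molar mass 271.650 g/mol; 0.59×40.078 = 23.646 g → 8.70 wt%.
Difference = 9.09 − 8.70 = 0.39 percentage points.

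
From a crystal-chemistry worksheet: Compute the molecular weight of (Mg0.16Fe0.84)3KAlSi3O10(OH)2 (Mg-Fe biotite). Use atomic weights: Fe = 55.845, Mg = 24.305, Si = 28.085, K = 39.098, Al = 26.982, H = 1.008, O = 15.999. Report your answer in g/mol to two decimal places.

M = 0.48(24.305) + 2.52(55.845) + 1(39.098) + 1(26.982) + 3(28.085) + 12(15.999) + 2(1.008)

496.73 g/mol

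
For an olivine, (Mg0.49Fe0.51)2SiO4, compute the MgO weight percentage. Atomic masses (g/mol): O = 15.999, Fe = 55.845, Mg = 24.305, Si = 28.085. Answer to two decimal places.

Molar mass of (Mg0.49Fe0.51)2SiO4 = 0.98·24.305 + 1.02·55.845 + 1·28.085 + 4·15.999 = 172.862 g/mol.
Each formula unit contains 0.98 Mg, equivalent to 0.98/1 = 0.9800 mol MgO.
M(MgO) = 1×24.305 + 1×15.999 = 40.304 g/mol.
Mass of MgO per formula unit = 0.9800 × 40.304 = 39.498 g.
MgO wt% = 39.498 / 172.862 × 100 = 22.85%.

22.85 wt%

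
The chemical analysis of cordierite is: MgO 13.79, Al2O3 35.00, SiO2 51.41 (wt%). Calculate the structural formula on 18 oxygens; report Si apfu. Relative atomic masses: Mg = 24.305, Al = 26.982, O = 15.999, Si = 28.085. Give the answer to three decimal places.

4.995 Si apfu

MgO: 13.79/40.304 = 0.34215 mol → 0.34215 mol Mg, 0.34215 mol O.
Al2O3: 35.00/101.961 = 0.34327 mol → 0.68654 mol Al, 1.02981 mol O.
SiO2: 51.41/60.083 = 0.85565 mol → 0.85565 mol Si, 1.71130 mol O.
Total oxygen = 3.08326 mol. Normalization factor = 18/3.08326 = 5.83798.
Si per 18 O = 0.85565 × 5.83798 = 4.995.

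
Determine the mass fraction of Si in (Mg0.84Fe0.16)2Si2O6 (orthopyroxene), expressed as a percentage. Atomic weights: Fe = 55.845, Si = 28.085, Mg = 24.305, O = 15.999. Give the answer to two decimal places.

26.64 mass %

Molar mass of (Mg0.84Fe0.16)2Si2O6: 1.68·24.305 + 0.32·55.845 + 2·28.085 + 6·15.999 = 210.867 g/mol.
Mass of Si per formula unit: 2 × 28.085 = 56.170 g.
Weight fraction Si = 56.170 / 210.867 = 0.2664.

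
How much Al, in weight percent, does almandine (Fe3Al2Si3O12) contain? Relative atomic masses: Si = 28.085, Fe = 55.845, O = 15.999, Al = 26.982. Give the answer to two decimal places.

10.84 weight percent

Formula mass = 3×55.845 + 2×26.982 + 3×28.085 + 12×15.999 = 497.742 g/mol, of which 53.964 g is Al.
So Al makes up 53.964/497.742 = 0.1084 of the mass, i.e. 10.84%.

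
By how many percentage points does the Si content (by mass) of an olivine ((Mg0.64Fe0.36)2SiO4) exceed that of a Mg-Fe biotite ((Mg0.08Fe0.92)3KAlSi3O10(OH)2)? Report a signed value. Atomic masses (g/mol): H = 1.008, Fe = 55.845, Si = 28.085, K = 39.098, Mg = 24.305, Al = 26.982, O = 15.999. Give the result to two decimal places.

0.48 percentage points

Si in (Mg0.64Fe0.36)2SiO4: molar mass 163.400 g/mol; 1×28.085 = 28.085 g → 17.19 wt%.
Si in (Mg0.08Fe0.92)3KAlSi3O10(OH)2: molar mass 504.304 g/mol; 3×28.085 = 84.255 g → 16.71 wt%.
Difference = 17.19 − 16.71 = 0.48 percentage points.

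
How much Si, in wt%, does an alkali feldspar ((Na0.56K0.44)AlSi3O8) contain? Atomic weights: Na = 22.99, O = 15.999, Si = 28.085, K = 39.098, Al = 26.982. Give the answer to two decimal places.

M((Na0.56K0.44)AlSi3O8) = 269.307 g/mol.
Si contributes 3 × 28.085 = 84.255 g per mole.
84.255/269.307 = 0.3129 → 31.29%.

31.29 wt%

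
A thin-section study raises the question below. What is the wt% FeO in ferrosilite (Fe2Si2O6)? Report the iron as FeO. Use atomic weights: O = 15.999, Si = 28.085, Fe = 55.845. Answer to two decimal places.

54.46 wt%

Formula mass = 263.854 g/mol.
2 Fe → 2.0000 mol FeO per formula unit; M(FeO) = 71.844, so FeO mass = 143.688 g.
143.688/263.854 × 100 = 54.46 wt%.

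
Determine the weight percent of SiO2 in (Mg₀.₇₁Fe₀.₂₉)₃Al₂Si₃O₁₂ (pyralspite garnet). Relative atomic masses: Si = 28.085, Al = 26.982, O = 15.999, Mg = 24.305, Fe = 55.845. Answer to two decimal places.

41.86 wt%

Molar mass of (Mg₀.₇₁Fe₀.₂₉)₃Al₂Si₃O₁₂ = 2.13*24.305 + 0.87*55.845 + 2*26.982 + 3*28.085 + 12*15.999 = 430.562 g/mol.
Each formula unit contains 3 Si, equivalent to 3/1 = 3.0000 mol SiO2.
M(SiO2) = 1×28.085 + 2×15.999 = 60.083 g/mol.
Mass of SiO2 per formula unit = 3.0000 × 60.083 = 180.249 g.
SiO2 wt% = 180.249 / 430.562 × 100 = 41.86%.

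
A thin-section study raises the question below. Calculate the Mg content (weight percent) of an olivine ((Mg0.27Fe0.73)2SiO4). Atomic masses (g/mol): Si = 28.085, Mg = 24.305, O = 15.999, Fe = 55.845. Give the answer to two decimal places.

7.03 weight percent

Molar mass of (Mg0.27Fe0.73)2SiO4: 0.54×24.305 + 1.46×55.845 + 1×28.085 + 4×15.999 = 186.739 g/mol.
Mass of Mg per formula unit: 0.54 × 24.305 = 13.125 g.
Weight fraction Mg = 13.125 / 186.739 = 0.0703.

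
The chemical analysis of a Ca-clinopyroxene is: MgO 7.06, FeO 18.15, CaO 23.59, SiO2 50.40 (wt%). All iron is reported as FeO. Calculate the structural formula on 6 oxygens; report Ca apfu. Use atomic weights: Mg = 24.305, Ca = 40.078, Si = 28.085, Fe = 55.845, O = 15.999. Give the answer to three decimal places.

MgO: 7.06/40.304 = 0.17517 mol → 0.17517 mol Mg, 0.17517 mol O.
FeO: 18.15/71.844 = 0.25263 mol → 0.25263 mol Fe, 0.25263 mol O.
CaO: 23.59/56.077 = 0.42067 mol → 0.42067 mol Ca, 0.42067 mol O.
SiO2: 50.40/60.083 = 0.83884 mol → 0.83884 mol Si, 1.67768 mol O.
Total oxygen = 2.52615 mol. Normalization factor = 6/2.52615 = 2.37516.
Ca per 6 O = 0.42067 × 2.37516 = 0.999.

0.999 Ca apfu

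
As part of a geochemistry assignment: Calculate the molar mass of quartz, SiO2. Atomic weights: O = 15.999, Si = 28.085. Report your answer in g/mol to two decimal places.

60.08 g/mol

The formula mass is the sum 1(28.085) + 2(15.999).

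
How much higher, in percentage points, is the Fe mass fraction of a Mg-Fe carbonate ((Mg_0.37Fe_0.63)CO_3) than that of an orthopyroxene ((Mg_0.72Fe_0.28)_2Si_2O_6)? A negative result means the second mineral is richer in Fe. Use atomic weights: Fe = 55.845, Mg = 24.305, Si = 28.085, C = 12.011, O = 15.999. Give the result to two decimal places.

First mineral: 35.182 g Fe in 104.183 g formula = 33.77 wt% Fe.
Second mineral: 31.273 g Fe in 218.436 g formula = 14.32 wt% Fe.
33.77% − 14.32% gives a difference of 19.45 percentage points.

19.45 percentage points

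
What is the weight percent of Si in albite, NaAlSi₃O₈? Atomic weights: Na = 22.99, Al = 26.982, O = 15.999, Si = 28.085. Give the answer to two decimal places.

32.13 wt%

M(NaAlSi₃O₈) = 262.219 g/mol.
Si contributes 3 × 28.085 = 84.255 g per mole.
84.255/262.219 = 0.3213 → 32.13%.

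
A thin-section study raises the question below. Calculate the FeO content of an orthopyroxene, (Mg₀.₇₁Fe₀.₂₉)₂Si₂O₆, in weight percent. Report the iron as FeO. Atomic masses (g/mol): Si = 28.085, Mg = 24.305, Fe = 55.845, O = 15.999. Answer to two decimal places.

Molar mass of (Mg₀.₇₁Fe₀.₂₉)₂Si₂O₆ = 1.42·24.305 + 0.58·55.845 + 2·28.085 + 6·15.999 = 219.067 g/mol.
Each formula unit contains 0.58 Fe, equivalent to 0.58/1 = 0.5800 mol FeO.
M(FeO) = 1×55.845 + 1×15.999 = 71.844 g/mol.
Mass of FeO per formula unit = 0.5800 × 71.844 = 41.670 g.
FeO wt% = 41.670 / 219.067 × 100 = 19.02%.

19.02 wt%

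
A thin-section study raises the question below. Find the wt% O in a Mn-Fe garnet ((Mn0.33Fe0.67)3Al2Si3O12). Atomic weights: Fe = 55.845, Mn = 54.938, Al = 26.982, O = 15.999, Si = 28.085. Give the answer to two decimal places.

Formula mass = 0.99×54.938 + 2.01×55.845 + 2×26.982 + 3×28.085 + 12×15.999 = 496.844 g/mol, of which 191.988 g is O.
So O makes up 191.988/496.844 = 0.3864 of the mass, i.e. 38.64%.

38.64 mass %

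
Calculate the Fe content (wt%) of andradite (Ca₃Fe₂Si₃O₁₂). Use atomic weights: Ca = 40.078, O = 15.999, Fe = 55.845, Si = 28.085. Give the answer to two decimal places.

21.98 wt%

M(Ca₃Fe₂Si₃O₁₂) = 508.167 g/mol.
Fe contributes 2 × 55.845 = 111.690 g per mole.
111.690/508.167 = 0.2198 → 21.98%.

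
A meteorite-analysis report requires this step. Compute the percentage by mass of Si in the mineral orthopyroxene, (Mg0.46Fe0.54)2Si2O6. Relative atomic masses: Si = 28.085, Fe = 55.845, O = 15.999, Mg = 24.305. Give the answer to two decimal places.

23.92 mass %

Molar mass of (Mg0.46Fe0.54)2Si2O6: 0.92*24.305 + 1.08*55.845 + 2*28.085 + 6*15.999 = 234.837 g/mol.
Mass of Si per formula unit: 2 × 28.085 = 56.170 g.
Weight fraction Si = 56.170 / 234.837 = 0.2392.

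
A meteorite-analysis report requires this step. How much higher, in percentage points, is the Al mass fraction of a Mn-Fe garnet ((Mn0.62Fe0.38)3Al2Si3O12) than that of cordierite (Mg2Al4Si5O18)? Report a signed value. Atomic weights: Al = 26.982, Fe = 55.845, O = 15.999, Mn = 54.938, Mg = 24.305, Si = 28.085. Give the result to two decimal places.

Al in (Mn0.62Fe0.38)3Al2Si3O12: molar mass 496.055 g/mol; 2×26.982 = 53.964 g → 10.88 wt%.
Al in Mg2Al4Si5O18: molar mass 584.945 g/mol; 4×26.982 = 107.928 g → 18.45 wt%.
Difference = 10.88 − 18.45 = -7.57 percentage points.

-7.57 percentage points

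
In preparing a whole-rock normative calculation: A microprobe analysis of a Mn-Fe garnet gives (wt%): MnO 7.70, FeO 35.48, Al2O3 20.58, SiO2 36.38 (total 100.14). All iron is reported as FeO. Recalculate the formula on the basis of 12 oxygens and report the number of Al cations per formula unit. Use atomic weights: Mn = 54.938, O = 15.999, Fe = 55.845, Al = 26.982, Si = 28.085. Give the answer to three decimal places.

MnO (M=70.937): mol = 0.10855; Mn = 0.10855, O = 0.10855.
FeO (M=71.844): mol = 0.49385; Fe = 0.49385, O = 0.49385.
Al2O3 (M=101.961): mol = 0.20184; Al = 0.40368, O = 0.60552.
SiO2 (M=60.083): mol = 0.60550; Si = 0.60550, O = 1.21100.
ΣO = 2.41892; factor = 12/ΣO = 4.96089.
Al apfu = 0.40368 × 4.96089 = 2.003.

2.003 Al apfu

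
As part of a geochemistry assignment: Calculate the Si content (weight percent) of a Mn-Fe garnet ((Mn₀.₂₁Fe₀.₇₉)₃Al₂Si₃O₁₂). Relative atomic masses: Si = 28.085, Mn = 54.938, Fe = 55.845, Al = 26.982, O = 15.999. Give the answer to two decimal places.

M((Mn₀.₂₁Fe₀.₇₉)₃Al₂Si₃O₁₂) = 497.171 g/mol.
Si contributes 3 × 28.085 = 84.255 g per mole.
84.255/497.171 = 0.1695 → 16.95%.

16.95 weight percent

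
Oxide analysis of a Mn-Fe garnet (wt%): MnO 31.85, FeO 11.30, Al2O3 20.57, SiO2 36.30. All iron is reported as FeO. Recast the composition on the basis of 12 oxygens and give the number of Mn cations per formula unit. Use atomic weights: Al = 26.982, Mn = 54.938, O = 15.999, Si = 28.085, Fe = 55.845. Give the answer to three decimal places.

MnO (M=70.937): mol = 0.44899; Mn = 0.44899, O = 0.44899.
FeO (M=71.844): mol = 0.15729; Fe = 0.15729, O = 0.15729.
Al2O3 (M=101.961): mol = 0.20174; Al = 0.40348, O = 0.60522.
SiO2 (M=60.083): mol = 0.60416; Si = 0.60416, O = 1.20832.
ΣO = 2.41982; factor = 12/ΣO = 4.95905.
Mn apfu = 0.44899 × 4.95905 = 2.227.

2.227 Mn apfu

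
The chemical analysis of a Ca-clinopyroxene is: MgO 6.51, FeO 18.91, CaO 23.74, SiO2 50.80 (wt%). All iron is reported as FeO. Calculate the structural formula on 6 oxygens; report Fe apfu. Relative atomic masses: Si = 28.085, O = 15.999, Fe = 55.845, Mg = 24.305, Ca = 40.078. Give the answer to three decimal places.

6.51 wt% MgO ÷ 40.304 g/mol = 0.16152 mol, giving 0.16152 Mg and 0.16152 O.
18.91 wt% FeO ÷ 71.844 g/mol = 0.26321 mol, giving 0.26321 Fe and 0.26321 O.
23.74 wt% CaO ÷ 56.077 g/mol = 0.42335 mol, giving 0.42335 Ca and 0.42335 O.
50.80 wt% SiO2 ÷ 60.083 g/mol = 0.84550 mol, giving 0.84550 Si and 1.69100 O.
Oxygen sums to 2.53908; scaling by 6/2.53908 = 2.36306 puts the formula on 6 O.
Fe: 0.26321 × 2.36306 = 0.622 atoms per formula unit.

0.622 Fe apfu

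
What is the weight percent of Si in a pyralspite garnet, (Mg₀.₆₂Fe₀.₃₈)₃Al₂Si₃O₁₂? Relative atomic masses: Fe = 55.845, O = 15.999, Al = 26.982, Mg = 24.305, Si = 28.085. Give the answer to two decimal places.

19.19 mass %

Molar mass of (Mg₀.₆₂Fe₀.₃₈)₃Al₂Si₃O₁₂: 1.86×24.305 + 1.14×55.845 + 2×26.982 + 3×28.085 + 12×15.999 = 439.078 g/mol.
Mass of Si per formula unit: 3 × 28.085 = 84.255 g.
Weight fraction Si = 84.255 / 439.078 = 0.1919.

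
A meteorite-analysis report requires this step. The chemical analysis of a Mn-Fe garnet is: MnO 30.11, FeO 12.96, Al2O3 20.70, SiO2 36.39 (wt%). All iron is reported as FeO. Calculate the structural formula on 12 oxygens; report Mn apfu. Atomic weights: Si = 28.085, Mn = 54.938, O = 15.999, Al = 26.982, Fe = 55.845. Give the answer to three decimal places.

MnO: 30.11/70.937 = 0.42446 mol → 0.42446 mol Mn, 0.42446 mol O.
FeO: 12.96/71.844 = 0.18039 mol → 0.18039 mol Fe, 0.18039 mol O.
Al2O3: 20.70/101.961 = 0.20302 mol → 0.40604 mol Al, 0.60906 mol O.
SiO2: 36.39/60.083 = 0.60566 mol → 0.60566 mol Si, 1.21132 mol O.
Total oxygen = 2.42523 mol. Normalization factor = 12/2.42523 = 4.94798.
Mn per 12 O = 0.42446 × 4.94798 = 2.100.

2.100 Mn apfu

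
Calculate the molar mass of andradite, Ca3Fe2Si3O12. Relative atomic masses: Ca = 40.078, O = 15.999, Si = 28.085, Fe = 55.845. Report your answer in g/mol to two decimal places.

508.17 g/mol

The formula mass is the sum 3·40.078 + 2·55.845 + 3·28.085 + 12·15.999.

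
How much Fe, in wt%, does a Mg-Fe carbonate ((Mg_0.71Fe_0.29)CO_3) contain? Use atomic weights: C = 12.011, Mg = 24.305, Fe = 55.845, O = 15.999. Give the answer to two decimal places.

Formula mass = 0.71·24.305 + 0.29·55.845 + 1·12.011 + 3·15.999 = 93.460 g/mol, of which 16.195 g is Fe.
So Fe makes up 16.195/93.460 = 0.1733 of the mass, i.e. 17.33%.

17.33 wt%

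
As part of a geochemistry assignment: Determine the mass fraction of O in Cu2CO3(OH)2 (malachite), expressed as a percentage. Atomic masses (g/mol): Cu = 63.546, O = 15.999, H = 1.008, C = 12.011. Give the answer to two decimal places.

M(Cu2CO3(OH)2) = 221.114 g/mol.
O contributes 5 × 15.999 = 79.995 g per mole.
79.995/221.114 = 0.3618 → 36.18%.

36.18 wt%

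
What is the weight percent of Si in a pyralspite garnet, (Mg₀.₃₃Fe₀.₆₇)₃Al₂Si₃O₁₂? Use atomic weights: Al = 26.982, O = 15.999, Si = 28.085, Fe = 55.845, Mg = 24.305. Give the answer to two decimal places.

Molar mass of (Mg₀.₃₃Fe₀.₆₇)₃Al₂Si₃O₁₂: 0.99×24.305 + 2.01×55.845 + 2×26.982 + 3×28.085 + 12×15.999 = 466.517 g/mol.
Mass of Si per formula unit: 3 × 28.085 = 84.255 g.
Weight fraction Si = 84.255 / 466.517 = 0.1806.

18.06 weight percent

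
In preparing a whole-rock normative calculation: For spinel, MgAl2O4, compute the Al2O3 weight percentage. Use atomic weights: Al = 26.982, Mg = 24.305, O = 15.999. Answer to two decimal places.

71.67 wt%

Molar mass of MgAl2O4 = 1·24.305 + 2·26.982 + 4·15.999 = 142.265 g/mol.
Each formula unit contains 2 Al, equivalent to 2/2 = 1.0000 mol Al2O3.
M(Al2O3) = 2×26.982 + 3×15.999 = 101.961 g/mol.
Mass of Al2O3 per formula unit = 1.0000 × 101.961 = 101.961 g.
Al2O3 wt% = 101.961 / 142.265 × 100 = 71.67%.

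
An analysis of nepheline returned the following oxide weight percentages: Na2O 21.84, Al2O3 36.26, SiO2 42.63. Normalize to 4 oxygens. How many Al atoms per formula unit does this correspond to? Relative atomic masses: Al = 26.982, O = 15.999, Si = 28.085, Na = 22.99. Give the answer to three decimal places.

1.002 Al apfu

Na2O: 21.84/61.979 = 0.35238 mol → 0.70476 mol Na, 0.35238 mol O.
Al2O3: 36.26/101.961 = 0.35563 mol → 0.71126 mol Al, 1.06689 mol O.
SiO2: 42.63/60.083 = 0.70952 mol → 0.70952 mol Si, 1.41904 mol O.
Total oxygen = 2.83831 mol. Normalization factor = 4/2.83831 = 1.40929.
Al per 4 O = 0.71126 × 1.40929 = 1.002.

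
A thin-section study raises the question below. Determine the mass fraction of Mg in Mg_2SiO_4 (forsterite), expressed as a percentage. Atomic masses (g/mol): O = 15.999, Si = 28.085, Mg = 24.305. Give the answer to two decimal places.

M(Mg_2SiO_4) = 140.691 g/mol.
Mg contributes 2 × 24.305 = 48.610 g per mole.
48.610/140.691 = 0.3455 → 34.55%.

34.55 wt%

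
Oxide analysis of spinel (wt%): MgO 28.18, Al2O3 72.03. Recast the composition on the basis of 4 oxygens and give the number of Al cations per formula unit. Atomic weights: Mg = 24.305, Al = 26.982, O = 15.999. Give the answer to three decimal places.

2.005 Al apfu

MgO (M=40.304): mol = 0.69919; Mg = 0.69919, O = 0.69919.
Al2O3 (M=101.961): mol = 0.70645; Al = 1.41290, O = 2.11935.
ΣO = 2.81854; factor = 4/ΣO = 1.41917.
Al apfu = 1.41290 × 1.41917 = 2.005.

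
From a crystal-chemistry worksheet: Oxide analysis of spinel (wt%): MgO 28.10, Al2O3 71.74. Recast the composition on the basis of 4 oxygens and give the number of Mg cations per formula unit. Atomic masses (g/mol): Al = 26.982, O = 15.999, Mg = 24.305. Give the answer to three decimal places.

MgO: 28.10/40.304 = 0.69720 mol → 0.69720 mol Mg, 0.69720 mol O.
Al2O3: 71.74/101.961 = 0.70360 mol → 1.40720 mol Al, 2.11080 mol O.
Total oxygen = 2.80800 mol. Normalization factor = 4/2.80800 = 1.42450.
Mg per 4 O = 0.69720 × 1.42450 = 0.993.

0.993 Mg apfu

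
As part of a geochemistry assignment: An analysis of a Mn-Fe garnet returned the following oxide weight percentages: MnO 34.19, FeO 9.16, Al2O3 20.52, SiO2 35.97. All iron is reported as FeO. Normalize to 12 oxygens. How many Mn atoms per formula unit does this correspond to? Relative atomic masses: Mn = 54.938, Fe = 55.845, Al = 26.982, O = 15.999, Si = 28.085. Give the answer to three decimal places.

2.399 Mn apfu

34.19 wt% MnO ÷ 70.937 g/mol = 0.48198 mol, giving 0.48198 Mn and 0.48198 O.
9.16 wt% FeO ÷ 71.844 g/mol = 0.12750 mol, giving 0.12750 Fe and 0.12750 O.
20.52 wt% Al2O3 ÷ 101.961 g/mol = 0.20125 mol, giving 0.40250 Al and 0.60375 O.
35.97 wt% SiO2 ÷ 60.083 g/mol = 0.59867 mol, giving 0.59867 Si and 1.19734 O.
Oxygen sums to 2.41057; scaling by 12/2.41057 = 4.97808 puts the formula on 12 O.
Mn: 0.48198 × 4.97808 = 2.399 atoms per formula unit.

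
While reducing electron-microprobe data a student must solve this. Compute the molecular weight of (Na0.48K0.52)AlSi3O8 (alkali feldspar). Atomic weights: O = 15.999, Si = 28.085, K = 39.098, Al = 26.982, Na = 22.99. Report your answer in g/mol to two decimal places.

The formula mass is the sum 0.48·22.99 + 0.52·39.098 + 1·26.982 + 3·28.085 + 8·15.999.

270.60 g/mol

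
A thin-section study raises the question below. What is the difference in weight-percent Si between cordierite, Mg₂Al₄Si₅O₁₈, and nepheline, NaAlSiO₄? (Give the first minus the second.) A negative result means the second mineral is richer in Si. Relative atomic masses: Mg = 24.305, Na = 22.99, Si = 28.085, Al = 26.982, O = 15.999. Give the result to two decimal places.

Si in Mg₂Al₄Si₅O₁₈: molar mass 584.945 g/mol; 5×28.085 = 140.425 g → 24.01 wt%.
Si in NaAlSiO₄: molar mass 142.053 g/mol; 1×28.085 = 28.085 g → 19.77 wt%.
Difference = 24.01 − 19.77 = 4.24 percentage points.

4.24 percentage points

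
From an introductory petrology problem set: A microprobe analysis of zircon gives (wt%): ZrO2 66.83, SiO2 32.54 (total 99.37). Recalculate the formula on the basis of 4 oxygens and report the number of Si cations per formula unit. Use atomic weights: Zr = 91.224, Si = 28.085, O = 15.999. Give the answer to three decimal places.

0.999 Si apfu

66.83 wt% ZrO2 ÷ 123.222 g/mol = 0.54235 mol, giving 0.54235 Zr and 1.08470 O.
32.54 wt% SiO2 ÷ 60.083 g/mol = 0.54158 mol, giving 0.54158 Si and 1.08316 O.
Oxygen sums to 2.16786; scaling by 4/2.16786 = 1.84514 puts the formula on 4 O.
Si: 0.54158 × 1.84514 = 0.999 atoms per formula unit.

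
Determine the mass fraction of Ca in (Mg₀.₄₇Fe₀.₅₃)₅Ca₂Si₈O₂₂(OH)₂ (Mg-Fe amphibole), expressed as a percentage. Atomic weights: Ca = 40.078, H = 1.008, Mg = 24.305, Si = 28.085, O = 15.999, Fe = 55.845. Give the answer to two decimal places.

8.95 weight percent

M((Mg₀.₄₇Fe₀.₅₃)₅Ca₂Si₈O₂₂(OH)₂) = 895.934 g/mol.
Ca contributes 2 × 40.078 = 80.156 g per mole.
80.156/895.934 = 0.0895 → 8.95%.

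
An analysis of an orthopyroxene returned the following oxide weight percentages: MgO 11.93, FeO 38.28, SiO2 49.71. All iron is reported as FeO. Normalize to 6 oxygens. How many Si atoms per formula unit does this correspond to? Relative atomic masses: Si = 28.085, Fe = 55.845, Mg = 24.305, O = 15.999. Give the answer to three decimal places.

MgO (M=40.304): mol = 0.29600; Mg = 0.29600, O = 0.29600.
FeO (M=71.844): mol = 0.53282; Fe = 0.53282, O = 0.53282.
SiO2 (M=60.083): mol = 0.82736; Si = 0.82736, O = 1.65472.
ΣO = 2.48354; factor = 6/ΣO = 2.41591.
Si apfu = 0.82736 × 2.41591 = 1.999.

1.999 Si apfu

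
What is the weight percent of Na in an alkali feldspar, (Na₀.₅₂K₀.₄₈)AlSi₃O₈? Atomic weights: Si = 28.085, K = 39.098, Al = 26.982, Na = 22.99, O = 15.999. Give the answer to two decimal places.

4.43 wt%

M((Na₀.₅₂K₀.₄₈)AlSi₃O₈) = 269.951 g/mol.
Na contributes 0.52 × 22.99 = 11.955 g per mole.
11.955/269.951 = 0.0443 → 4.43%.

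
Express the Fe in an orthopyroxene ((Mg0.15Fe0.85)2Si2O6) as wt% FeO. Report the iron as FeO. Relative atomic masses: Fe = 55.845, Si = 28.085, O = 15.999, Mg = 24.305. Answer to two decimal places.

Molar mass of (Mg0.15Fe0.85)2Si2O6 = 0.30·24.305 + 1.70·55.845 + 2·28.085 + 6·15.999 = 254.392 g/mol.
Each formula unit contains 1.70 Fe, equivalent to 1.70/1 = 1.7000 mol FeO.
M(FeO) = 1×55.845 + 1×15.999 = 71.844 g/mol.
Mass of FeO per formula unit = 1.7000 × 71.844 = 122.135 g.
FeO wt% = 122.135 / 254.392 × 100 = 48.01%.

48.01 wt%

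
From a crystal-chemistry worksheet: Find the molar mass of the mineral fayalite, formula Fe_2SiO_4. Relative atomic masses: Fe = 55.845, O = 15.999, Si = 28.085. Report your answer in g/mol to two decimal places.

203.77 g/mol

The formula mass is the sum 2×55.845 + 1×28.085 + 4×15.999.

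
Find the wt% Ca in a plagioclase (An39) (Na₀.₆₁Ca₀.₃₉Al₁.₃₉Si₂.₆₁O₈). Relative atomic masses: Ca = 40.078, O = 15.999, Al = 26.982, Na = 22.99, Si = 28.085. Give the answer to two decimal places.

M(Na₀.₆₁Ca₀.₃₉Al₁.₃₉Si₂.₆₁O₈) = 268.453 g/mol.
Ca contributes 0.39 × 40.078 = 15.630 g per mole.
15.630/268.453 = 0.0582 → 5.82%.

5.82 mass %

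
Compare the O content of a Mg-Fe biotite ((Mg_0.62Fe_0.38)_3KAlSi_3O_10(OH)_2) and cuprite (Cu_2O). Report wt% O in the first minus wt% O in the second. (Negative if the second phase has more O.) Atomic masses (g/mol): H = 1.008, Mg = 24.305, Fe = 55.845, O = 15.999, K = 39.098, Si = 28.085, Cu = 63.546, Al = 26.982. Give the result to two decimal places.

First mineral: 191.988 g O in 453.210 g formula = 42.36 wt% O.
Second mineral: 15.999 g O in 143.091 g formula = 11.18 wt% O.
42.36% − 11.18% gives a difference of 31.18 percentage points.

31.18 percentage points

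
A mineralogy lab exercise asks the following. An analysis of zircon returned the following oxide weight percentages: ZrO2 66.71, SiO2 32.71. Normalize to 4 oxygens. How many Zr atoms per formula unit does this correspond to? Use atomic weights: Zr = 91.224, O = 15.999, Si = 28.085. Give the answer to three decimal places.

0.997 Zr apfu

66.71 wt% ZrO2 ÷ 123.222 g/mol = 0.54138 mol, giving 0.54138 Zr and 1.08276 O.
32.71 wt% SiO2 ÷ 60.083 g/mol = 0.54441 mol, giving 0.54441 Si and 1.08882 O.
Oxygen sums to 2.17158; scaling by 4/2.17158 = 1.84198 puts the formula on 4 O.
Zr: 0.54138 × 1.84198 = 0.997 atoms per formula unit.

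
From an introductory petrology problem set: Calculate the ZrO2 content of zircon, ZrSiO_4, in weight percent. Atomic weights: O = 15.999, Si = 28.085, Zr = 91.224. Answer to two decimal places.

67.22 wt%

Formula mass = 183.305 g/mol.
1 Zr → 1.0000 mol ZrO2 per formula unit; M(ZrO2) = 123.222, so ZrO2 mass = 123.222 g.
123.222/183.305 × 100 = 67.22 wt%.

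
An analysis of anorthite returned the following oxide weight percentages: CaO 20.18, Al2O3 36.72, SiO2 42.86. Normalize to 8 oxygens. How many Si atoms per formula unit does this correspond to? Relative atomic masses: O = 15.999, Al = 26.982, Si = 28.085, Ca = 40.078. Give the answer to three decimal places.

1.991 Si apfu

CaO: 20.18/56.077 = 0.35986 mol → 0.35986 mol Ca, 0.35986 mol O.
Al2O3: 36.72/101.961 = 0.36014 mol → 0.72028 mol Al, 1.08042 mol O.
SiO2: 42.86/60.083 = 0.71335 mol → 0.71335 mol Si, 1.42670 mol O.
Total oxygen = 2.86698 mol. Normalization factor = 8/2.86698 = 2.79039.
Si per 8 O = 0.71335 × 2.79039 = 1.991.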